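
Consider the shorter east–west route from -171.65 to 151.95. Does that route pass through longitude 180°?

Naïve |151.95 − -171.65| = 323.6° > 180°, so the shorter arc goes the other way round — across 180°.
Signed shortest Δλ = ((151.95 − -171.65 + 180) mod 360) − 180 = -36.4°.
Going west by 36.4° from -171.65° passes through 180° before reaching +151.95°.

Yes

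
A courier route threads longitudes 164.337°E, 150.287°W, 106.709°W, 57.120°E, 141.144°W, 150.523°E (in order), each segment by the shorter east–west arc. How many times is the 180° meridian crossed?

Leg 1: +164.337° → -150.287°, shortest Δλ = 45.376° (east) — crosses 180°.
Leg 2: -150.287° → -106.709°, shortest Δλ = 43.578° (east) — does not cross 180°.
Leg 3: -106.709° → +57.120°, shortest Δλ = 163.829° (east) — does not cross 180°.
Leg 4: +57.120° → -141.144°, shortest Δλ = 161.736° (east) — crosses 180°.
Leg 5: -141.144° → +150.523°, shortest Δλ = -68.333° (west) — crosses 180°.
Total crossings: 3.

3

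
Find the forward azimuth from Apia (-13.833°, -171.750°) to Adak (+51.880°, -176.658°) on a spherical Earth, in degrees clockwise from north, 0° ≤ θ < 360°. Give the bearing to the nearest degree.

Δλ = -176.658 − -171.750 = -4.908°.
θ = atan2( sin Δλ · cos φ₂ , cos φ₁ · sin φ₂ − sin φ₁ · cos φ₂ · cos Δλ )
  = atan2(-0.05281, 0.91096) = -3.318° → normalised to [0°, 360°): 356.682°.

357°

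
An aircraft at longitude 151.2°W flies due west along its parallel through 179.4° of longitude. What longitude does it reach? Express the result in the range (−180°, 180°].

Start at -151.2°; shift −179.4° → -330.6°.
-330.6° lies outside (−180°, 180°]; add 360° → +29.4°.

29.4°E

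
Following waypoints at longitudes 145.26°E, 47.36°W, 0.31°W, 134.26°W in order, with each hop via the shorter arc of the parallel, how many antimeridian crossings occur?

Leg 1: +145.26° → -47.36°, shortest Δλ = 167.38° (east) — crosses 180°.
Leg 2: -47.36° → -0.31°, shortest Δλ = 47.05° (east) — does not cross 180°.
Leg 3: -0.31° → -134.26°, shortest Δλ = -133.95° (west) — does not cross 180°.
Total crossings: 1.

1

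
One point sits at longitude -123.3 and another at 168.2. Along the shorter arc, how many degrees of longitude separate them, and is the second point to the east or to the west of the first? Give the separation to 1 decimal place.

68.5° west

Raw difference: 168.2 − -123.3 = 291.5°.
Normalise into (−180°, 180°]: 291.5° − 360° = -68.5°.
Negative ⇒ the second point lies to the west; separation 68.5°.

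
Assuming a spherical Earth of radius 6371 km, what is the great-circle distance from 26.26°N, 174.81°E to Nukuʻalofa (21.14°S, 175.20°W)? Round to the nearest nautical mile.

Δλ = -175.20 − 174.81 = -350.01°; wrapped into (−180°, 180°]: 9.99°.
Δφ = -21.14 − 26.26 = -47.40°.
a = sin²(Δφ/2) + cos φ₁ · cos φ₂ · sin²(Δλ/2) = 0.167903.
c = 2·atan2(√a, √(1−a)) = 0.84438 rad → d = 6371·c ≈ 5379.55 km ≈ 2904.73 nmi.

2905 nmi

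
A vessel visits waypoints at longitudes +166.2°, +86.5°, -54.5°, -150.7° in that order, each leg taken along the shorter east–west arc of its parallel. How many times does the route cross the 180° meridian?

0

Leg 1: +166.2° → +86.5°, shortest Δλ = -79.7° (west) — does not cross 180°.
Leg 2: +86.5° → -54.5°, shortest Δλ = -141.0° (west) — does not cross 180°.
Leg 3: -54.5° → -150.7°, shortest Δλ = -96.2° (west) — does not cross 180°.
Total crossings: 0.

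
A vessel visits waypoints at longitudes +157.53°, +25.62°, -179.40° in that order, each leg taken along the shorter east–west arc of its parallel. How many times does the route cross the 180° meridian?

1

Leg 1: +157.53° → +25.62°, shortest Δλ = -131.91° (west) — does not cross 180°.
Leg 2: +25.62° → -179.40°, shortest Δλ = 154.98° (east) — crosses 180°.
Total crossings: 1.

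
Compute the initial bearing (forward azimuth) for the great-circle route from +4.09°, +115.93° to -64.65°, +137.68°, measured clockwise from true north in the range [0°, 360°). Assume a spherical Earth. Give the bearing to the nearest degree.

170°

Δλ = 137.68 − 115.93 = 21.75°.
θ = atan2( sin Δλ · cos φ₂ , cos φ₁ · sin φ₂ − sin φ₁ · cos φ₂ · cos Δλ )
  = atan2(0.15865, -0.92977) = 170.317° → normalised to [0°, 360°): 170.317°.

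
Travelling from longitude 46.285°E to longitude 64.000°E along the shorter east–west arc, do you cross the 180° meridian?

Signed shortest Δλ = ((64.000 − 46.285 + 180) mod 360) − 180 = 17.715°.
Going east by 17.715° from +46.285° reaches +64.000° without touching 180°.

No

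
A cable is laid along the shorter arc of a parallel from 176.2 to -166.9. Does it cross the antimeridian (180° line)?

Naïve |-166.9 − 176.2| = 343.1° > 180°, so the shorter arc goes the other way round — across 180°.
Signed shortest Δλ = ((-166.9 − 176.2 + 180) mod 360) − 180 = 16.9°.
Going east by 16.9° from +176.2° passes through 180° before reaching -166.9°.

Yes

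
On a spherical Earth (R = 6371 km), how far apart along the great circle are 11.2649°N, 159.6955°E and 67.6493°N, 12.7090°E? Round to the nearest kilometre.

10851 km

Δλ = 12.7090 − 159.6955 = -146.9865°.
Δφ = 67.6493 − 11.2649 = 56.3844°.
a = sin²(Δφ/2) + cos φ₁ · cos φ₂ · sin²(Δλ/2) = 0.566032.
c = 2·atan2(√a, √(1−a)) = 1.70325 rad → d = 6371·c ≈ 10851.38 km.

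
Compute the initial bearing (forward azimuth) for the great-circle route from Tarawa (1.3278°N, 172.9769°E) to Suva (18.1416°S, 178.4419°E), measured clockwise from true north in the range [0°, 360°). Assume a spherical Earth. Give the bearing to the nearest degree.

Δλ = 178.4419 − 172.9769 = 5.4650°.
θ = atan2( sin Δλ · cos φ₂ , cos φ₁ · sin φ₂ − sin φ₁ · cos φ₂ · cos Δλ )
  = atan2(0.09050, -0.33320) = 164.804° → normalised to [0°, 360°): 164.804°.

165°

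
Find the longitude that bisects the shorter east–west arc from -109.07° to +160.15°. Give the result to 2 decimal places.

Signed shortest Δλ from -109.07° to +160.15° is -90.78°.
Midpoint longitude = -109.07° + (-90.78°)/2 = -109.07° − 45.39° = -154.46°.
(The naïve average (-109.07 + +160.15)/2 = 25.54° is on the wrong side of the globe.)

-154.46°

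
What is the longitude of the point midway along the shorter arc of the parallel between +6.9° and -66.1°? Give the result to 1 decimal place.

-29.6°

Signed shortest Δλ from +6.9° to -66.1° is -73.0°.
Midpoint longitude = +6.9° + (-73.0°)/2 = +6.9° − 36.5° = -29.6°.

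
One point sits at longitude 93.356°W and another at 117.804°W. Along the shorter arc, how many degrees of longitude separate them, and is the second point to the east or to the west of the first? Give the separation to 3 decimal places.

Raw difference: -117.804 − -93.356 = -24.448°.
Normalise into (−180°, 180°]: -24.448° stays -24.448°.
Negative ⇒ the second point lies to the west; separation 24.448°.

24.448° west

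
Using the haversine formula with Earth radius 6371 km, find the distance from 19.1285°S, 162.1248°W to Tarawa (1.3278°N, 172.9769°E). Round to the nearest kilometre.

3545 km

Δλ = 172.9769 − -162.1248 = 335.1017°; wrapped into (−180°, 180°]: -24.8983°.
Δφ = 1.3278 − -19.1285 = 20.4563°.
a = sin²(Δφ/2) + cos φ₁ · cos φ₂ · sin²(Δλ/2) = 0.075425.
c = 2·atan2(√a, √(1−a)) = 0.55642 rad → d = 6371·c ≈ 3544.96 km.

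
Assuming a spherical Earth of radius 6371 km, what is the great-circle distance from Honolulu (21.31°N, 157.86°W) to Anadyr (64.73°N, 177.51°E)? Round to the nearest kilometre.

5155 km

Δλ = 177.51 − -157.86 = 335.37°; wrapped into (−180°, 180°]: -24.63°.
Δφ = 64.73 − 21.31 = 43.42°.
a = sin²(Δφ/2) + cos φ₁ · cos φ₂ · sin²(Δλ/2) = 0.154924.
c = 2·atan2(√a, √(1−a)) = 0.80910 rad → d = 6371·c ≈ 5154.76 km.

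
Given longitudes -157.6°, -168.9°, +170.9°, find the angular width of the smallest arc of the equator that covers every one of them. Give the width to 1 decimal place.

31.5°

Sort the longitudes: -168.9°, -157.6°, +170.9°.
Eastward gaps between consecutive values (wrapping around): 11.3°, 328.5°, 20.2°.
Largest gap = 328.5° ⇒ minimal covering band is its complement: 360° − 328.5° = 31.5°.
Band runs from +170.9° eastward to -157.6°, crossing the antimeridian.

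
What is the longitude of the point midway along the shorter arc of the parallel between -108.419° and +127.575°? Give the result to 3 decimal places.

-170.422°

Signed shortest Δλ from -108.419° to +127.575° is -124.006°.
Midpoint longitude = -108.419° + (-124.006°)/2 = -108.419° − 62.003° = -170.422°.
(The naïve average (-108.419 + +127.575)/2 = 9.578° is on the wrong side of the globe.)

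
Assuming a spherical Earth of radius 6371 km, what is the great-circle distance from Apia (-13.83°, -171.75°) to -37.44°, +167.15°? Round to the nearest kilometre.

Δλ = 167.15 − -171.75 = 338.90°; wrapped into (−180°, 180°]: -21.10°.
Δφ = -37.44 − -13.83 = -23.61°.
a = sin²(Δφ/2) + cos φ₁ · cos φ₂ · sin²(Δλ/2) = 0.067699.
c = 2·atan2(√a, √(1−a)) = 0.52644 rad → d = 6371·c ≈ 3353.94 km.

3354 km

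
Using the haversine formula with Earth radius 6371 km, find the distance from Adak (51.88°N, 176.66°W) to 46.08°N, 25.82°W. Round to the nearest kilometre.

8772 km

Δλ = -25.82 − -176.66 = 150.84°.
Δφ = 46.08 − 51.88 = -5.80°.
a = sin²(Δφ/2) + cos φ₁ · cos φ₂ · sin²(Δλ/2) = 0.403625.
c = 2·atan2(√a, √(1−a)) = 1.37683 rad → d = 6371·c ≈ 8771.79 km.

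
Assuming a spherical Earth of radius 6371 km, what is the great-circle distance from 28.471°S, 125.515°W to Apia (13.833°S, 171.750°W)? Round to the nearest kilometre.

Δλ = -171.750 − -125.515 = -46.235°.
Δφ = -13.833 − -28.471 = 14.638°.
a = sin²(Δφ/2) + cos φ₁ · cos φ₂ · sin²(Δλ/2) = 0.147805.
c = 2·atan2(√a, √(1−a)) = 0.78923 rad → d = 6371·c ≈ 5028.20 km.

5028 km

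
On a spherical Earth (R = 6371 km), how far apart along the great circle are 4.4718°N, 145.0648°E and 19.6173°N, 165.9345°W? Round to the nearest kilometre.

5564 km

Δλ = -165.9345 − 145.0648 = -310.9993°; wrapped into (−180°, 180°]: 49.0007°.
Δφ = 19.6173 − 4.4718 = 15.1455°.
a = sin²(Δφ/2) + cos φ₁ · cos φ₂ · sin²(Δλ/2) = 0.178867.
c = 2·atan2(√a, √(1−a)) = 0.87335 rad → d = 6371·c ≈ 5564.09 km.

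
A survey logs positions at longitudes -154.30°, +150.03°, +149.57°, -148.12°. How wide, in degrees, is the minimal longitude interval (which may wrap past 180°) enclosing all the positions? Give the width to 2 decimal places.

Sort the longitudes: -154.30°, -148.12°, +149.57°, +150.03°.
Eastward gaps between consecutive values (wrapping around): 6.18°, 297.69°, 0.46°, 55.67°.
Largest gap = 297.69° ⇒ minimal covering band is its complement: 360° − 297.69° = 62.31°.
Band runs from +149.57° eastward to -148.12°, crossing the antimeridian.

62.31°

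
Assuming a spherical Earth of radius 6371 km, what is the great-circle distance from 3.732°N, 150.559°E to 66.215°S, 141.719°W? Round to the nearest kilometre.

Δλ = -141.719 − 150.559 = -292.278°; wrapped into (−180°, 180°]: 67.722°.
Δφ = -66.215 − 3.732 = -69.947°.
a = sin²(Δφ/2) + cos φ₁ · cos φ₂ · sin²(Δλ/2) = 0.453496.
c = 2·atan2(√a, √(1−a)) = 1.47765 rad → d = 6371·c ≈ 9414.13 km.

9414 km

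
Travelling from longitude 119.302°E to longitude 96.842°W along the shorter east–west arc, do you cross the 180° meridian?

Yes

Naïve |-96.842 − 119.302| = 216.144° > 180°, so the shorter arc goes the other way round — across 180°.
Signed shortest Δλ = ((-96.842 − 119.302 + 180) mod 360) − 180 = 143.856°.
Going east by 143.856° from +119.302° passes through 180° before reaching -96.842°.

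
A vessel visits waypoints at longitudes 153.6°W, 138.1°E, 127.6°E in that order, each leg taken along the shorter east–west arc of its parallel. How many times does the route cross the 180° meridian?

1

Leg 1: -153.6° → +138.1°, shortest Δλ = -68.3° (west) — crosses 180°.
Leg 2: +138.1° → +127.6°, shortest Δλ = -10.5° (west) — does not cross 180°.
Total crossings: 1.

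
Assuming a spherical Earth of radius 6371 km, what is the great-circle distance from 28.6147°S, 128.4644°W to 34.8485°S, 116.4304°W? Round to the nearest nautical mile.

719 nmi

Δλ = -116.4304 − -128.4644 = 12.0340°.
Δφ = -34.8485 − -28.6147 = -6.2338°.
a = sin²(Δφ/2) + cos φ₁ · cos φ₂ · sin²(Δλ/2) = 0.010873.
c = 2·atan2(√a, √(1−a)) = 0.20892 rad → d = 6371·c ≈ 1331.05 km ≈ 718.71 nmi.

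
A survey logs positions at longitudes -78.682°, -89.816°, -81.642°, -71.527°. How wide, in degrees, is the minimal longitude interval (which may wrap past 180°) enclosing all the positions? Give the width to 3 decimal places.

Sort the longitudes: -89.816°, -81.642°, -78.682°, -71.527°.
Eastward gaps between consecutive values (wrapping around): 8.174°, 2.960°, 7.155°, 341.711°.
Largest gap = 341.711° ⇒ minimal covering band is its complement: 360° − 341.711° = 18.289°.
Band runs from -89.816° eastward to -71.527°.

18.289°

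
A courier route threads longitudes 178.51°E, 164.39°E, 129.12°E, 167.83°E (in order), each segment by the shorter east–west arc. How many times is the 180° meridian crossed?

Leg 1: +178.51° → +164.39°, shortest Δλ = -14.12° (west) — does not cross 180°.
Leg 2: +164.39° → +129.12°, shortest Δλ = -35.27° (west) — does not cross 180°.
Leg 3: +129.12° → +167.83°, shortest Δλ = 38.71° (east) — does not cross 180°.
Total crossings: 0.

0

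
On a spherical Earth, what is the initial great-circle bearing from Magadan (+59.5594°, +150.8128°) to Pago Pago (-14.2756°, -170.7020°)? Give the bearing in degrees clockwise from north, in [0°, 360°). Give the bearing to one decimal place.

Δλ = -170.7020 − 150.8128 = -321.5148°; wrapped into (−180°, 180°]: 38.4852°.
θ = atan2( sin Δλ · cos φ₂ , cos φ₁ · sin φ₂ − sin φ₁ · cos φ₂ · cos Δλ )
  = atan2(0.60310, -0.77896) = 142.252° → normalised to [0°, 360°): 142.252°.

142.3°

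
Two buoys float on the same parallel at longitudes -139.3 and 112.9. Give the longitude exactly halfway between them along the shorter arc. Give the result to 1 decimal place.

Signed shortest Δλ from -139.3° to +112.9° is -107.8°.
Midpoint longitude = -139.3° + (-107.8°)/2 = -139.3° − 53.9° = -193.2°.
Normalise into (−180°, 180°]: +166.8°.
(The naïve average (-139.3 + +112.9)/2 = -13.2° is on the wrong side of the globe.)

+166.8°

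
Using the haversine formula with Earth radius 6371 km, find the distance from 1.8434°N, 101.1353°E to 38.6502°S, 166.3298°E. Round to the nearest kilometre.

Δλ = 166.3298 − 101.1353 = 65.1945°.
Δφ = -38.6502 − 1.8434 = -40.4936°.
a = sin²(Δφ/2) + cos φ₁ · cos φ₂ · sin²(Δλ/2) = 0.346306.
c = 2·atan2(√a, √(1−a)) = 1.25835 rad → d = 6371·c ≈ 8016.94 km.

8017 km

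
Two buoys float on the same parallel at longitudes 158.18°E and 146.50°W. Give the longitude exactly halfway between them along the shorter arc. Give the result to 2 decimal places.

Signed shortest Δλ from +158.18° to -146.50° is +55.32°.
Midpoint longitude = +158.18° + (+55.32°)/2 = +158.18° + 27.66° = +185.84°.
Normalise into (−180°, 180°]: -174.16°.
(The naïve average (+158.18 + -146.50)/2 = 5.84° is on the wrong side of the globe.)

174.16°W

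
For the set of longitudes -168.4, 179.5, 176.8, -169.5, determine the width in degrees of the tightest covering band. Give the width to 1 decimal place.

Sort the longitudes: -169.5°, -168.4°, +176.8°, +179.5°.
Eastward gaps between consecutive values (wrapping around): 1.1°, 345.2°, 2.7°, 11.0°.
Largest gap = 345.2° ⇒ minimal covering band is its complement: 360° − 345.2° = 14.8°.
Band runs from +176.8° eastward to -168.4°, crossing the antimeridian.

14.8°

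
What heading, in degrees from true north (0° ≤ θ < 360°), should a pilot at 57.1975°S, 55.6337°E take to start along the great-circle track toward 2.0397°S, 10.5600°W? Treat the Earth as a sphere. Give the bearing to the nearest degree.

Δλ = -10.5600 − 55.6337 = -66.1937°.
θ = atan2( sin Δλ · cos φ₂ , cos φ₁ · sin φ₂ − sin φ₁ · cos φ₂ · cos Δλ )
  = atan2(-0.91434, 0.31978) = -70.723° → normalised to [0°, 360°): 289.277°.

289°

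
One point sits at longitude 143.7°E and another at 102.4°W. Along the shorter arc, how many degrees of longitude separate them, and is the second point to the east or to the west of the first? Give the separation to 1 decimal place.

Raw difference: -102.4 − 143.7 = -246.1°.
Normalise into (−180°, 180°]: -246.1° + 360° = 113.9°.
Positive ⇒ the second point lies to the east; separation 113.9°.

113.9° east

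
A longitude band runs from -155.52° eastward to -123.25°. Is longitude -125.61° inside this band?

Yes

Band width going east from -155.52° to -123.25°: ((-123.25 − -155.52) mod 360) = 32.27°.
Offset of -125.61° east of the west edge: ((-125.61 − -155.52) mod 360) = 29.91°.
29.91° ≤ 32.27° ⇒ inside.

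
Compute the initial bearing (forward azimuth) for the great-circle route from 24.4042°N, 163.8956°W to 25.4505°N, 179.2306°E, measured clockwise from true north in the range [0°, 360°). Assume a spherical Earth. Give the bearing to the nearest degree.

277°

Δλ = 179.2306 − -163.8956 = 343.1262°; wrapped into (−180°, 180°]: -16.8738°.
θ = atan2( sin Δλ · cos φ₂ , cos φ₁ · sin φ₂ − sin φ₁ · cos φ₂ · cos Δλ )
  = atan2(-0.26210, 0.03432) = -82.539° → normalised to [0°, 360°): 277.461°.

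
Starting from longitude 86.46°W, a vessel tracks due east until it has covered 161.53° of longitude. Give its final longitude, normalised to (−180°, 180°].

Start at -86.46°; shift +161.53° → +75.07°.
+75.07° already lies in (−180°, 180°].

75.07°E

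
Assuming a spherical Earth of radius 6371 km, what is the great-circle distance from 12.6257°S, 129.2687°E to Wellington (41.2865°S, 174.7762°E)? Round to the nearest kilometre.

5431 km

Δλ = 174.7762 − 129.2687 = 45.5075°.
Δφ = -41.2865 − -12.6257 = -28.6608°.
a = sin²(Δφ/2) + cos φ₁ · cos φ₂ · sin²(Δλ/2) = 0.170951.
c = 2·atan2(√a, √(1−a)) = 0.85251 rad → d = 6371·c ≈ 5431.32 km.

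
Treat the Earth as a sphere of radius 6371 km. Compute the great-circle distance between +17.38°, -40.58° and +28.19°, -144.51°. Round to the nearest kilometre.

Δλ = -144.51 − -40.58 = -103.93°.
Δφ = 28.19 − 17.38 = 10.81°.
a = sin²(Δφ/2) + cos φ₁ · cos φ₂ · sin²(Δλ/2) = 0.530693.
c = 2·atan2(√a, √(1−a)) = 1.63222 rad → d = 6371·c ≈ 10398.88 km.

10399 km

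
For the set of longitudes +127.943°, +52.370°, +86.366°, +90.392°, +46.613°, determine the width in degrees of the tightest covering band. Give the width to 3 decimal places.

Sort the longitudes: +46.613°, +52.370°, +86.366°, +90.392°, +127.943°.
Eastward gaps between consecutive values (wrapping around): 5.757°, 33.996°, 4.026°, 37.551°, 278.670°.
Largest gap = 278.670° ⇒ minimal covering band is its complement: 360° − 278.670° = 81.330°.
Band runs from +46.613° eastward to +127.943°.

81.330°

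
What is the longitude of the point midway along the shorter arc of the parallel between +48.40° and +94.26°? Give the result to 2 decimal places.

+71.33°

Signed shortest Δλ from +48.40° to +94.26° is +45.86°.
Midpoint longitude = +48.40° + (+45.86°)/2 = +48.40° + 22.93° = +71.33°.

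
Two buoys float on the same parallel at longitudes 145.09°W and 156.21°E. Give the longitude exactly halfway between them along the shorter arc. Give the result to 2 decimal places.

Signed shortest Δλ from -145.09° to +156.21° is -58.70°.
Midpoint longitude = -145.09° + (-58.70°)/2 = -145.09° − 29.35° = -174.44°.
(The naïve average (-145.09 + +156.21)/2 = 5.56° is on the wrong side of the globe.)

174.44°W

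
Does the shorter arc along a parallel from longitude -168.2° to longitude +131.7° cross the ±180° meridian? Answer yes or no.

Naïve |131.7 − -168.2| = 299.9° > 180°, so the shorter arc goes the other way round — across 180°.
Signed shortest Δλ = ((131.7 − -168.2 + 180) mod 360) − 180 = -60.1°.
Going west by 60.1° from -168.2° passes through 180° before reaching +131.7°.

Yes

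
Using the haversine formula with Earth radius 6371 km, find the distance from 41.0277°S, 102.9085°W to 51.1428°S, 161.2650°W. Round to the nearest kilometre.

4513 km

Δλ = -161.2650 − -102.9085 = -58.3565°.
Δφ = -51.1428 − -41.0277 = -10.1151°.
a = sin²(Δφ/2) + cos φ₁ · cos φ₂ · sin²(Δλ/2) = 0.120265.
c = 2·atan2(√a, √(1−a)) = 0.70830 rad → d = 6371·c ≈ 4512.57 km.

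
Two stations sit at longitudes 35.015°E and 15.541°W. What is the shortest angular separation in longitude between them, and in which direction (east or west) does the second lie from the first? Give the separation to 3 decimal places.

Raw difference: -15.541 − 35.015 = -50.556°.
Normalise into (−180°, 180°]: -50.556° stays -50.556°.
Negative ⇒ the second point lies to the west; separation 50.556°.

50.556° west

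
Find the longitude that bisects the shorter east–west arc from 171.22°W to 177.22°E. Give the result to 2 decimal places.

Signed shortest Δλ from -171.22° to +177.22° is -11.56°.
Midpoint longitude = -171.22° + (-11.56°)/2 = -171.22° − 5.78° = -177.00°.
(The naïve average (-171.22 + +177.22)/2 = 3.0° is on the wrong side of the globe.)

177.00°W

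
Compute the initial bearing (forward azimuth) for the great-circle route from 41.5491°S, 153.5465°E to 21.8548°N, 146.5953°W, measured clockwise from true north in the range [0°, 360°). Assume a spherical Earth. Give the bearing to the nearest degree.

54°

Δλ = -146.5953 − 153.5465 = -300.1418°; wrapped into (−180°, 180°]: 59.8582°.
θ = atan2( sin Δλ · cos φ₂ , cos φ₁ · sin φ₂ − sin φ₁ · cos φ₂ · cos Δλ )
  = atan2(0.80263, 0.58771) = 53.788° → normalised to [0°, 360°): 53.788°.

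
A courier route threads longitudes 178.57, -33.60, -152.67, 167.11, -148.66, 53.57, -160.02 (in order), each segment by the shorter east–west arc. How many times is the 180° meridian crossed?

Leg 1: +178.57° → -33.60°, shortest Δλ = 147.83° (east) — crosses 180°.
Leg 2: -33.60° → -152.67°, shortest Δλ = -119.07° (west) — does not cross 180°.
Leg 3: -152.67° → +167.11°, shortest Δλ = -40.22° (west) — crosses 180°.
Leg 4: +167.11° → -148.66°, shortest Δλ = 44.23° (east) — crosses 180°.
Leg 5: -148.66° → +53.57°, shortest Δλ = -157.77° (west) — crosses 180°.
Leg 6: +53.57° → -160.02°, shortest Δλ = 146.41° (east) — crosses 180°.
Total crossings: 5.

5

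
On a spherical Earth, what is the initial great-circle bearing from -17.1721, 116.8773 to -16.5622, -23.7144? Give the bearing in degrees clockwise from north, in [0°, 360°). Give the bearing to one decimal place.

231.1°

Δλ = -23.7144 − 116.8773 = -140.5917°.
θ = atan2( sin Δλ · cos φ₂ , cos φ₁ · sin φ₂ − sin φ₁ · cos φ₂ · cos Δλ )
  = atan2(-0.60850, -0.49100) = -128.900° → normalised to [0°, 360°): 231.100°.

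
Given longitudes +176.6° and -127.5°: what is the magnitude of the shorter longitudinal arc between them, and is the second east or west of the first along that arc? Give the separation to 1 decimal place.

Raw difference: -127.5 − 176.6 = -304.1°.
Normalise into (−180°, 180°]: -304.1° + 360° = 55.9°.
Positive ⇒ the second point lies to the east; separation 55.9°.

55.9° east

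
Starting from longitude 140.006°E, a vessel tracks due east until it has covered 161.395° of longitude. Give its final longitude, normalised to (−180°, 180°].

Start at +140.006°; shift +161.395° → +301.401°.
+301.401° lies outside (−180°, 180°]; subtract 360° → -58.599°.

58.599°W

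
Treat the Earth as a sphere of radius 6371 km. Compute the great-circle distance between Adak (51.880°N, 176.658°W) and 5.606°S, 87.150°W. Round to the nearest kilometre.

10464 km

Δλ = -87.150 − -176.658 = 89.508°.
Δφ = -5.606 − 51.880 = -57.486°.
a = sin²(Δφ/2) + cos φ₁ · cos φ₂ · sin²(Δλ/2) = 0.535788.
c = 2·atan2(√a, √(1−a)) = 1.64243 rad → d = 6371·c ≈ 10463.95 km.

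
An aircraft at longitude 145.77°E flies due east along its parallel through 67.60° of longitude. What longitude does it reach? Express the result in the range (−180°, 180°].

Start at +145.77°; shift +67.60° → +213.37°.
+213.37° lies outside (−180°, 180°]; subtract 360° → -146.63°.

146.63°W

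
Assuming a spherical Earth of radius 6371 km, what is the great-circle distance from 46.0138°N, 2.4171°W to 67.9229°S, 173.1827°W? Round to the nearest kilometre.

Δλ = -173.1827 − -2.4171 = -170.7656°.
Δφ = -67.9229 − 46.0138 = -113.9367°.
a = sin²(Δφ/2) + cos φ₁ · cos φ₂ · sin²(Δλ/2) = 0.962197.
c = 2·atan2(√a, √(1−a)) = 2.75024 rad → d = 6371·c ≈ 17521.78 km.

17522 km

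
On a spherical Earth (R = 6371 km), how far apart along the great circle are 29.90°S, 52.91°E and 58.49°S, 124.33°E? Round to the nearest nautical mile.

3320 nmi

Δλ = 124.33 − 52.91 = 71.42°.
Δφ = -58.49 − -29.90 = -28.59°.
a = sin²(Δφ/2) + cos φ₁ · cos φ₂ · sin²(Δλ/2) = 0.215325.
c = 2·atan2(√a, √(1−a)) = 0.96508 rad → d = 6371·c ≈ 6148.53 km ≈ 3319.94 nmi.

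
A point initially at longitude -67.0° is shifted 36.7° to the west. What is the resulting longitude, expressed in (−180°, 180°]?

Start at -67.0°; shift −36.7° → -103.7°.
-103.7° already lies in (−180°, 180°].

-103.7°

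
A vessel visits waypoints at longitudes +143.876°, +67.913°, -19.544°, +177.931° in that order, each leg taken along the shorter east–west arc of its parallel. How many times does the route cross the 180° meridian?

Leg 1: +143.876° → +67.913°, shortest Δλ = -75.963° (west) — does not cross 180°.
Leg 2: +67.913° → -19.544°, shortest Δλ = -87.457° (west) — does not cross 180°.
Leg 3: -19.544° → +177.931°, shortest Δλ = -162.525° (west) — crosses 180°.
Total crossings: 1.

1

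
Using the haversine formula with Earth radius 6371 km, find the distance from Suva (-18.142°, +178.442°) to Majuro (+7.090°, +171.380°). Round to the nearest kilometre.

Δλ = 171.380 − 178.442 = -7.062°.
Δφ = 7.090 − -18.142 = 25.232°.
a = sin²(Δφ/2) + cos φ₁ · cos φ₂ · sin²(Δλ/2) = 0.051282.
c = 2·atan2(√a, √(1−a)) = 0.45688 rad → d = 6371·c ≈ 2910.76 km.

2911 km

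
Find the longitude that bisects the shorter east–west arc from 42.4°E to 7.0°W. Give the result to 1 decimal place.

Signed shortest Δλ from +42.4° to -7.0° is -49.4°.
Midpoint longitude = +42.4° + (-49.4°)/2 = +42.4° − 24.7° = +17.7°.

17.7°E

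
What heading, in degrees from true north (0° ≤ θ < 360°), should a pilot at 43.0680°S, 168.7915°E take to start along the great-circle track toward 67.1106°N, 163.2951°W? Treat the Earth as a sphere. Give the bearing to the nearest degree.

11°

Δλ = -163.2951 − 168.7915 = -332.0866°; wrapped into (−180°, 180°]: 27.9134°.
θ = atan2( sin Δλ · cos φ₂ , cos φ₁ · sin φ₂ − sin φ₁ · cos φ₂ · cos Δλ )
  = atan2(0.18208, 0.90772) = 11.343° → normalised to [0°, 360°): 11.343°.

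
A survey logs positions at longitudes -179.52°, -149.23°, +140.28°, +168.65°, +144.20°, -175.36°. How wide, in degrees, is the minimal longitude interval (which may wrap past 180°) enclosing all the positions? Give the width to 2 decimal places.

Sort the longitudes: -179.52°, -175.36°, -149.23°, +140.28°, +144.20°, +168.65°.
Eastward gaps between consecutive values (wrapping around): 4.16°, 26.13°, 289.51°, 3.92°, 24.45°, 11.83°.
Largest gap = 289.51° ⇒ minimal covering band is its complement: 360° − 289.51° = 70.49°.
Band runs from +140.28° eastward to -149.23°, crossing the antimeridian.

70.49°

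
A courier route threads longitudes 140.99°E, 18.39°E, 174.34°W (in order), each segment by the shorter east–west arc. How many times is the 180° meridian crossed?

1

Leg 1: +140.99° → +18.39°, shortest Δλ = -122.6° (west) — does not cross 180°.
Leg 2: +18.39° → -174.34°, shortest Δλ = 167.27° (east) — crosses 180°.
Total crossings: 1.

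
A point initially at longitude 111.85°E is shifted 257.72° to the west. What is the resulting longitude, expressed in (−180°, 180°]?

145.87°W

Start at +111.85°; shift −257.72° → -145.87°.
-145.87° already lies in (−180°, 180°].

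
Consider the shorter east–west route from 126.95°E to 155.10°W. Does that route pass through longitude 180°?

Yes

Naïve |-155.10 − 126.95| = 282.05° > 180°, so the shorter arc goes the other way round — across 180°.
Signed shortest Δλ = ((-155.10 − 126.95 + 180) mod 360) − 180 = 77.95°.
Going east by 77.95° from +126.95° passes through 180° before reaching -155.10°.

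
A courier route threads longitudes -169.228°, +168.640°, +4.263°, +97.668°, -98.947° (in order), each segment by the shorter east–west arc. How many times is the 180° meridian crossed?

2

Leg 1: -169.228° → +168.640°, shortest Δλ = -22.132° (west) — crosses 180°.
Leg 2: +168.640° → +4.263°, shortest Δλ = -164.377° (west) — does not cross 180°.
Leg 3: +4.263° → +97.668°, shortest Δλ = 93.405° (east) — does not cross 180°.
Leg 4: +97.668° → -98.947°, shortest Δλ = 163.385° (east) — crosses 180°.
Total crossings: 2.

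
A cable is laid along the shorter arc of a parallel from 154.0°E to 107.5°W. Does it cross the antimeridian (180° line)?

Naïve |-107.5 − 154.0| = 261.5° > 180°, so the shorter arc goes the other way round — across 180°.
Signed shortest Δλ = ((-107.5 − 154.0 + 180) mod 360) − 180 = 98.5°.
Going east by 98.5° from +154.0° passes through 180° before reaching -107.5°.

Yes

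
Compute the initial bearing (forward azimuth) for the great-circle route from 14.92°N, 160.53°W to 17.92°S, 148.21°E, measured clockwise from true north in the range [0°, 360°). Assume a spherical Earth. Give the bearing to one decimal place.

Δλ = 148.21 − -160.53 = 308.74°; wrapped into (−180°, 180°]: -51.26°.
θ = atan2( sin Δλ · cos φ₂ , cos φ₁ · sin φ₂ − sin φ₁ · cos φ₂ · cos Δλ )
  = atan2(-0.74215, -0.45062) = -121.265° → normalised to [0°, 360°): 238.735°.

238.7°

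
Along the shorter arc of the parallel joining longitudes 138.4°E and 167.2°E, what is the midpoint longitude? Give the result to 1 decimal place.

Signed shortest Δλ from +138.4° to +167.2° is +28.8°.
Midpoint longitude = +138.4° + (+28.8°)/2 = +138.4° + 14.4° = +152.8°.

152.8°E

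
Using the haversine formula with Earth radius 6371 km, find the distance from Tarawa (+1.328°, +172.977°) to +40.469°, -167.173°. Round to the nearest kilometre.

4790 km

Δλ = -167.173 − 172.977 = -340.150°; wrapped into (−180°, 180°]: 19.850°.
Δφ = 40.469 − 1.328 = 39.141°.
a = sin²(Δφ/2) + cos φ₁ · cos φ₂ · sin²(Δλ/2) = 0.134797.
c = 2·atan2(√a, √(1−a)) = 0.75188 rad → d = 6371·c ≈ 4790.22 km.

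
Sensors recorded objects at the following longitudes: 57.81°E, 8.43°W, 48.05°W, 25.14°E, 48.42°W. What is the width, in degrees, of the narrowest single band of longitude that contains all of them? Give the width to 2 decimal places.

Sort the longitudes: -48.42°, -48.05°, -8.43°, +25.14°, +57.81°.
Eastward gaps between consecutive values (wrapping around): 0.37°, 39.62°, 33.57°, 32.67°, 253.77°.
Largest gap = 253.77° ⇒ minimal covering band is its complement: 360° − 253.77° = 106.23°.
Band runs from -48.42° eastward to +57.81°.

106.23°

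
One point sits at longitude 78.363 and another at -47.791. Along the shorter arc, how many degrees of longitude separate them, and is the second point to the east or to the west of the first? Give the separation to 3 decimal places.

126.154° west

Raw difference: -47.791 − 78.363 = -126.154°.
Normalise into (−180°, 180°]: -126.154° stays -126.154°.
Negative ⇒ the second point lies to the west; separation 126.154°.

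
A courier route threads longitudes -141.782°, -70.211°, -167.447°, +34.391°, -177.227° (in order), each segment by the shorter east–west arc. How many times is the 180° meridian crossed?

2

Leg 1: -141.782° → -70.211°, shortest Δλ = 71.571° (east) — does not cross 180°.
Leg 2: -70.211° → -167.447°, shortest Δλ = -97.236° (west) — does not cross 180°.
Leg 3: -167.447° → +34.391°, shortest Δλ = -158.162° (west) — crosses 180°.
Leg 4: +34.391° → -177.227°, shortest Δλ = 148.382° (east) — crosses 180°.
Total crossings: 2.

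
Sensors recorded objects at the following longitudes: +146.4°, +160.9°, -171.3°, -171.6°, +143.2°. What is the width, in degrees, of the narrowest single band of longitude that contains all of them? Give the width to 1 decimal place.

45.5°

Sort the longitudes: -171.6°, -171.3°, +143.2°, +146.4°, +160.9°.
Eastward gaps between consecutive values (wrapping around): 0.3°, 314.5°, 3.2°, 14.5°, 27.5°.
Largest gap = 314.5° ⇒ minimal covering band is its complement: 360° − 314.5° = 45.5°.
Band runs from +143.2° eastward to -171.3°, crossing the antimeridian.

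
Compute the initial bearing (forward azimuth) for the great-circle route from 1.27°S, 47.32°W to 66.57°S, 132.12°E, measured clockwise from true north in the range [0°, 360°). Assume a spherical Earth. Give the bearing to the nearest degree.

180°

Δλ = 132.12 − -47.32 = 179.44°.
θ = atan2( sin Δλ · cos φ₂ , cos φ₁ · sin φ₂ − sin φ₁ · cos φ₂ · cos Δλ )
  = atan2(0.00389, -0.92613) = 179.760° → normalised to [0°, 360°): 179.760°.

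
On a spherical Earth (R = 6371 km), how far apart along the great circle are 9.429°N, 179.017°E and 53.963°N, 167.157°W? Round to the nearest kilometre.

5103 km

Δλ = -167.157 − 179.017 = -346.174°; wrapped into (−180°, 180°]: 13.826°.
Δφ = 53.963 − 9.429 = 44.534°.
a = sin²(Δφ/2) + cos φ₁ · cos φ₂ · sin²(Δλ/2) = 0.151990.
c = 2·atan2(√a, √(1−a)) = 0.80096 rad → d = 6371·c ≈ 5102.90 km.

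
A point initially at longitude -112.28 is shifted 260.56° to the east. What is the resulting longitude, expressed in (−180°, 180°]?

Start at -112.28°; shift +260.56° → +148.28°.
+148.28° already lies in (−180°, 180°].

+148.28°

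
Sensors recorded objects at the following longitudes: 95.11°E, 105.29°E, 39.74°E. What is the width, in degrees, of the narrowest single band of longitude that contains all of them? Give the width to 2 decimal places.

Sort the longitudes: +39.74°, +95.11°, +105.29°.
Eastward gaps between consecutive values (wrapping around): 55.37°, 10.18°, 294.45°.
Largest gap = 294.45° ⇒ minimal covering band is its complement: 360° − 294.45° = 65.55°.
Band runs from +39.74° eastward to +105.29°.

65.55°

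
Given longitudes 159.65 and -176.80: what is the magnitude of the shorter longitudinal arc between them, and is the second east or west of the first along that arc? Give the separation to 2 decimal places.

Raw difference: -176.80 − 159.65 = -336.45°.
Normalise into (−180°, 180°]: -336.45° + 360° = 23.55°.
Positive ⇒ the second point lies to the east; separation 23.55°.

23.55° east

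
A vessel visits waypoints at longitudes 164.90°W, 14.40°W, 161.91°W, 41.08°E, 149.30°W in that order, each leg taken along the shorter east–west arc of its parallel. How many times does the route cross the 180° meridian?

Leg 1: -164.90° → -14.40°, shortest Δλ = 150.5° (east) — does not cross 180°.
Leg 2: -14.40° → -161.91°, shortest Δλ = -147.51° (west) — does not cross 180°.
Leg 3: -161.91° → +41.08°, shortest Δλ = -157.01° (west) — crosses 180°.
Leg 4: +41.08° → -149.30°, shortest Δλ = 169.62° (east) — crosses 180°.
Total crossings: 2.

2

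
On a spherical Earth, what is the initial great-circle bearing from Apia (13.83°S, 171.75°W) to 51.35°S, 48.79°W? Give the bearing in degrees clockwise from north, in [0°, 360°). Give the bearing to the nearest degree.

Δλ = -48.79 − -171.75 = 122.96°.
θ = atan2( sin Δλ · cos φ₂ , cos φ₁ · sin φ₂ − sin φ₁ · cos φ₂ · cos Δλ )
  = atan2(0.52404, -0.83956) = 148.028° → normalised to [0°, 360°): 148.028°.

148°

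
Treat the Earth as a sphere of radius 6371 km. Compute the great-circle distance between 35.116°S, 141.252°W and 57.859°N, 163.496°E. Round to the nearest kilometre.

11545 km

Δλ = 163.496 − -141.252 = 304.748°; wrapped into (−180°, 180°]: -55.252°.
Δφ = 57.859 − -35.116 = 92.975°.
a = sin²(Δφ/2) + cos φ₁ · cos φ₂ · sin²(Δλ/2) = 0.619519.
c = 2·atan2(√a, √(1−a)) = 1.81217 rad → d = 6371·c ≈ 11545.35 km.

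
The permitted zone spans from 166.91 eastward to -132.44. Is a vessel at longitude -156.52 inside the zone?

Band width going east from +166.91° to -132.44°: ((-132.44 − 166.91) mod 360) = 60.65°.
Offset of -156.52° east of the west edge: ((-156.52 − 166.91) mod 360) = 36.57°.
36.57° ≤ 60.65° ⇒ inside.

Yes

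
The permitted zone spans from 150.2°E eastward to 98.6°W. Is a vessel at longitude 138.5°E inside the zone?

Band width going east from +150.2° to -98.6°: ((-98.6 − 150.2) mod 360) = 111.2°.
Offset of +138.5° east of the west edge: ((138.5 − 150.2) mod 360) = 348.3°.
348.3° > 111.2° ⇒ outside.

No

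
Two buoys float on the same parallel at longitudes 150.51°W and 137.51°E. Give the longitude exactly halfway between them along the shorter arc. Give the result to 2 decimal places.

Signed shortest Δλ from -150.51° to +137.51° is -71.98°.
Midpoint longitude = -150.51° + (-71.98°)/2 = -150.51° − 35.99° = -186.50°.
Normalise into (−180°, 180°]: +173.50°.
(The naïve average (-150.51 + +137.51)/2 = -6.5° is on the wrong side of the globe.)

173.50°E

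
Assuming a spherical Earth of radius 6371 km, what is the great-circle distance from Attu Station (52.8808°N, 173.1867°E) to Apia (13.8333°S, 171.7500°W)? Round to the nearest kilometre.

Δλ = -171.7500 − 173.1867 = -344.9367°; wrapped into (−180°, 180°]: 15.0633°.
Δφ = -13.8333 − 52.8808 = -66.7141°.
a = sin²(Δφ/2) + cos φ₁ · cos φ₂ · sin²(Δλ/2) = 0.312407.
c = 2·atan2(√a, √(1−a)) = 1.18620 rad → d = 6371·c ≈ 7557.28 km.

7557 km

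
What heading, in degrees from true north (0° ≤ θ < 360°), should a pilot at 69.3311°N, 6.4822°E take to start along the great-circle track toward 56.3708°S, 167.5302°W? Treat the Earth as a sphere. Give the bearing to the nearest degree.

345°

Δλ = -167.5302 − 6.4822 = -174.0124°.
θ = atan2( sin Δλ · cos φ₂ , cos φ₁ · sin φ₂ − sin φ₁ · cos φ₂ · cos Δλ )
  = atan2(-0.05777, 0.22145) = -14.621° → normalised to [0°, 360°): 345.379°.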